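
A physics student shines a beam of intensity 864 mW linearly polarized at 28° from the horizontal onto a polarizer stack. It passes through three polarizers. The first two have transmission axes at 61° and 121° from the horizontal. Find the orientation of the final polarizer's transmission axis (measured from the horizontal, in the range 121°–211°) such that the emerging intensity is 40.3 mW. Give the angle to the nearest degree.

By Malus's law, I₁ = I₀ cos²(61° − 28°) = I₀ cos²(33°) = 0.7034 I₀.
I₂ = I₁ cos²(121° − 61°) = 0.7034 I₀ · cos²(60°) = 0.1758 I₀.
Target fraction: 40.3 / 864 mW = 0.04664 of I₀.
Need I₃/I₀ = 0.04664, so cos²(θ − 121°) = 0.04664 / 0.1758 = 0.2653.
θ − 121° = arccos(√0.2653) = 59.0°, giving θ ≈ 121 + 59.0 = 180.0°.

θ ≈ 180°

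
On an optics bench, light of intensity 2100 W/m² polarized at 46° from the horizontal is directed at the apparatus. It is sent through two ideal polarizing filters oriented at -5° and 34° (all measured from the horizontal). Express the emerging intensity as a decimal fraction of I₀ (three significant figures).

I₁ = 2100 W/m² · cos²(51°) = 831.7 W/m².
I₂ = I₁ · cos²(39°) = 831.7 · 0.604 = 502.3 W/m².
Transmitted fraction = 0.2392.

I/I₀ ≈ 0.239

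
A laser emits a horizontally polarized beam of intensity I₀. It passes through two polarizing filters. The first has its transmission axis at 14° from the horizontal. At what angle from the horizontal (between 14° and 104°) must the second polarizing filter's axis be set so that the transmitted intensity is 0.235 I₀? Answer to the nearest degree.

I₁ = I₀ cos²(14° − 0°) = I₀ cos²(14°) = 0.9415 I₀.
Need I₂/I₀ = 0.235, so cos²(θ − 14°) = 0.235 / 0.9415 = 0.2496.
θ − 14° = arccos(√0.2496) = 60.0°, giving θ ≈ 14 + 60.0 = 74.0°.

θ ≈ 74°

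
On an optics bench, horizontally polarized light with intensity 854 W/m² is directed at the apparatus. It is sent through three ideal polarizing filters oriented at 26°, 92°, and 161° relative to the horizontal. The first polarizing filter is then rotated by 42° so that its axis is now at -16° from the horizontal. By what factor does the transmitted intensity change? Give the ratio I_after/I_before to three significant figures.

I_new/I_old ≈ 0.660

Before rotation:
I₁ = I₀ cos²(26° − 0°) = I₀ cos²(26°) = 0.8078 I₀.
I₂ = I₁ cos²(92° − 26°) = 0.8078 I₀ · cos²(66°) = 0.1336 I₀.
I₃ = I₂ cos²(161° − 92°) = 0.1336 I₀ · cos²(69°) = 0.01716 I₀.
After rotation:
I₁ = I₀ cos²(-16° − 0°) = I₀ cos²(16°) = 0.924 I₀.
Angle between axes 1 and 2: 72°. I₂ = 0.924 I₀ · cos²(72°) = 0.08824 I₀.
I₃ = I₂ cos²(161° − 92°) = 0.08824 I₀ · cos²(69°) = 0.01133 I₀.
Ratio = 0.01133 / 0.01716 = 0.6602.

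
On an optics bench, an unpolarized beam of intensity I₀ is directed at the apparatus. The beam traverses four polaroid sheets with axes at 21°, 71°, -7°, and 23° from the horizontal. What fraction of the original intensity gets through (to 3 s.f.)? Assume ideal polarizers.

Unpolarized light through the first polarizer → I₁ = ½ I₀, now polarized at 21°.
I₂ = I₁ cos²(71° − 21°) = 0.5 I₀ · cos²(50°) = 0.2066 I₀.
I₃ = I₂ cos²(-7° − 71°) = 0.2066 I₀ · cos²(78°) = 0.00893 I₀.
I₄ = I₃ cos²(23° + 7°) = 0.00893 I₀ · cos²(30°) = 0.006698 I₀.
Transmitted fraction = 0.006698.

≈ 0.00670 I₀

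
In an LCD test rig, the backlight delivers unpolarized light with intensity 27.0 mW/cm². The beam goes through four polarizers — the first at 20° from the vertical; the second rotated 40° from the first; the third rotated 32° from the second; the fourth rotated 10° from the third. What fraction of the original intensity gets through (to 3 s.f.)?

Unpolarized light through the first polarizer → I₁ = 27.0 mW/cm²/2 = 13.5 mW/cm², polarized at 20°.
I₂ = I₁ · cos²(40°) = 13.5 · 0.5868 = 7.922 mW/cm².
I₃ = I₂ · cos²(32°) = 7.922 · 0.7192 = 5.697 mW/cm².
I₄ = I₃ · cos²(10°) = 5.697 · 0.9698 = 5.526 mW/cm².
Transmitted fraction = 0.2047.

I/I₀ ≈ 0.205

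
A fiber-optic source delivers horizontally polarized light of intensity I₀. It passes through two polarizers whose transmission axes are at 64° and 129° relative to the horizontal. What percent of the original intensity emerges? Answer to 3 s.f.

≈ 3.43%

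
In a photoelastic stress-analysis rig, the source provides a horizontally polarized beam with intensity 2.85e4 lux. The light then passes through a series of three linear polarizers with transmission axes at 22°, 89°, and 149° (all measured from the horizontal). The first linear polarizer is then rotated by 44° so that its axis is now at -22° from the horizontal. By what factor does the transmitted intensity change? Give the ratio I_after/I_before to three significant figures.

I_new/I_old ≈ 0.841

Before rotation:
I₁ = I₀ cos²(22° − 0°) = I₀ cos²(22°) = 0.8597 I₀.
I₂ = I₁ cos²(89° − 22°) = 0.8597 I₀ · cos²(67°) = 0.1312 I₀.
I₃ = I₂ cos²(149° − 89°) = 0.1312 I₀ · cos²(60°) = 0.03281 I₀.
After rotation:
I₁ = I₀ cos²(-22° − 0°) = I₀ cos²(22°) = 0.8597 I₀.
Angle between axes 1 and 2: 69°. I₂ = 0.8597 I₀ · cos²(69°) = 0.1104 I₀.
I₃ = I₂ cos²(149° − 89°) = 0.1104 I₀ · cos²(60°) = 0.0276 I₀.
Ratio = 0.0276 / 0.03281 = 0.8412.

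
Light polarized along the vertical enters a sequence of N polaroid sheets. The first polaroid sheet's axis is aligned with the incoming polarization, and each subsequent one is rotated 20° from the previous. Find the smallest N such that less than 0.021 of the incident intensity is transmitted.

N = 33

First polarizer is aligned with the polarization: full transmission.
Each further stage multiplies by cos²(20°) = 0.883.
After N polarizers: T = 0.883^(N−1). Require T < 0.021 ⇒ N−1 > ln(0.021)/ln(0.883) = 31.05, so N−1 ≥ 32 and N = 33.
Check: N=33 gives T = 0.01867 < 0.021; N=32 gives T = 0.02114.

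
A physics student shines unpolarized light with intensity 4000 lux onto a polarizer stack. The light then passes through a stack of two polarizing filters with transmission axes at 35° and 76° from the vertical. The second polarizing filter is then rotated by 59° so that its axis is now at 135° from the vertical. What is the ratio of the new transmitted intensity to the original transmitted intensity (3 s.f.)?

I_new/I_old ≈ 0.0529

Before rotation:
Unpolarized light through the first polarizer → I₁ = ½ I₀, now polarized at 35°.
I₂ = I₁ cos²(76° − 35°) = 0.5 I₀ · cos²(41°) = 0.2848 I₀.
After rotation:
Unpolarized light through the first polarizer → I₁ = ½ I₀, now polarized at 35°.
Angle between axes 1 and 2: 80°. I₂ = 0.5 I₀ · cos²(80°) = 0.01508 I₀.
Ratio = 0.01508 / 0.2848 = 0.05294.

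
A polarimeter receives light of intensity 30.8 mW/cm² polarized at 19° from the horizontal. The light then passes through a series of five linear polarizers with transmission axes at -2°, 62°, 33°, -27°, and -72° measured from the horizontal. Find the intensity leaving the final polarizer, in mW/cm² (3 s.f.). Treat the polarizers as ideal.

I ≈ 0.493 mW/cm²

I₁ = 30.8 mW/cm² · cos²(21°) = 26.84 mW/cm².
I₂ = I₁ · cos²(64°) = 26.84 · 0.1922 = 5.159 mW/cm².
I₃ = I₂ · cos²(29°) = 5.159 · 0.765 = 3.946 mW/cm².
I₄ = I₃ · cos²(60°) = 3.946 · 0.25 = 0.9865 mW/cm².
I₅ = I₄ · cos²(45°) = 0.9865 · 0.5 = 0.4933 mW/cm².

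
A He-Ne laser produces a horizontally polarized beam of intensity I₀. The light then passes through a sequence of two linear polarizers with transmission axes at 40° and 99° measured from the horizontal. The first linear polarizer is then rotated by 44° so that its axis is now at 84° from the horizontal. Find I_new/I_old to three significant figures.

I_new/I_old ≈ 0.0655

Before rotation:
I₁ = I₀ cos²(40° − 0°) = I₀ cos²(40°) = 0.5868 I₀.
I₂ = I₁ cos²(99° − 40°) = 0.5868 I₀ · cos²(59°) = 0.1557 I₀.
After rotation:
I₁ = I₀ cos²(84° − 0°) = I₀ cos²(84°) = 0.01093 I₀.
I₂ = I₁ cos²(99° − 84°) = 0.01093 I₀ · cos²(15°) = 0.01019 I₀.
Ratio = 0.01019 / 0.1557 = 0.06549.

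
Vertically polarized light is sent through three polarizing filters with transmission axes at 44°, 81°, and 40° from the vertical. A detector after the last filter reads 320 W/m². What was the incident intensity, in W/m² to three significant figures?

By Malus's law, I₁ = I₀ cos²(44° − 0°) = I₀ cos²(44°) = 0.5174 I₀.
I₂ = I₁ cos²(81° − 44°) = 0.5174 I₀ · cos²(37°) = 0.33 I₀.
I₃ = I₂ cos²(40° − 81°) = 0.33 I₀ · cos²(41°) = 0.188 I₀.
So 320 W/m² = 0.188 I₀, giving I₀ = 320/0.188 = 1702 W/m².

I₀ ≈ 1700 W/m²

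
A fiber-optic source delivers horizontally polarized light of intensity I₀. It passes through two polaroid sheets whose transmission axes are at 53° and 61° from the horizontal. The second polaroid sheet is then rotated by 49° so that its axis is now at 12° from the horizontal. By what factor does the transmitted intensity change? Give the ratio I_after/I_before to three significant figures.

I_new/I_old ≈ 0.581

Before rotation:
I₁ = I₀ cos²(53° − 0°) = I₀ cos²(53°) = 0.3622 I₀.
I₂ = I₁ cos²(61° − 53°) = 0.3622 I₀ · cos²(8°) = 0.3552 I₀.
After rotation:
I₁ = I₀ cos²(53° − 0°) = I₀ cos²(53°) = 0.3622 I₀.
I₂ = I₁ cos²(12° − 53°) = 0.3622 I₀ · cos²(41°) = 0.2063 I₀.
Ratio = 0.2063 / 0.3552 = 0.5808.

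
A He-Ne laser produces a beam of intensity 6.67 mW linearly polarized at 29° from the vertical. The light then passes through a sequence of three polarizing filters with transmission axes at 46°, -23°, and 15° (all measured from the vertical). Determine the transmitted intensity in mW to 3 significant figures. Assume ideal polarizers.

I₁ = 6.67 mW · cos²(17°) = 6.1 mW.
I₂ = I₁ · cos²(69°) = 6.1 · 0.1284 = 0.7834 mW.
I₃ = I₂ · cos²(38°) = 0.7834 · 0.621 = 0.4865 mW.

I ≈ 0.486 mW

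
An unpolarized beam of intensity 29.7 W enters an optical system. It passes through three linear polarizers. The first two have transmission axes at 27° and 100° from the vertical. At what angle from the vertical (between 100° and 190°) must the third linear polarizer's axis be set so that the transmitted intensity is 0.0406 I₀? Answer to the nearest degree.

Unpolarized light through the first polarizer → I₁ = ½ I₀, now polarized at 27°.
I₂ = I₁ cos²(100° − 27°) = 0.5 I₀ · cos²(73°) = 0.04274 I₀.
Need I₃/I₀ = 0.0406, so cos²(θ − 100°) = 0.0406 / 0.04274 = 0.9499.
θ − 100° = arccos(√0.9499) = 12.9°, giving θ ≈ 100 + 12.9 = 112.9°.

θ ≈ 113°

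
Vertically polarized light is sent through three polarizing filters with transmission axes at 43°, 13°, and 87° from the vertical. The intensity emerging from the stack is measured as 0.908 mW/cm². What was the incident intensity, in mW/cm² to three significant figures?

I₀ ≈ 29.8 mW/cm²

By Malus's law, I₁ = I₀ cos²(43° − 0°) = I₀ cos²(43°) = 0.5349 I₀.
I₂ = I₁ cos²(13° − 43°) = 0.5349 I₀ · cos²(30°) = 0.4012 I₀.
I₃ = I₂ cos²(87° − 13°) = 0.4012 I₀ · cos²(74°) = 0.03048 I₀.
So 0.908 mW/cm² = 0.03048 I₀, giving I₀ = 0.908/0.03048 = 29.79 mW/cm².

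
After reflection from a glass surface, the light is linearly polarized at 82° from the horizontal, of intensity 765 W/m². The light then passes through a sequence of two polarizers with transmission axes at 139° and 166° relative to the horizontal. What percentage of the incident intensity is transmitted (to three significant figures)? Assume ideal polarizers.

I₁ = 765 W/m² · cos²(57°) = 226.9 W/m².
I₂ = I₁ · cos²(27°) = 226.9 · 0.7939 = 180.2 W/m².
That is 23.55% of the incident intensity.

≈ 23.5%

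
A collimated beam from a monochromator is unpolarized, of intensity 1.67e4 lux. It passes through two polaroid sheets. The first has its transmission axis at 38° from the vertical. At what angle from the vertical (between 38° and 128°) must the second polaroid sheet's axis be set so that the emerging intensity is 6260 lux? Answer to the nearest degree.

Unpolarized light through the first polarizer → I₁ = ½ I₀, now polarized at 38°.
Target fraction: 6260 / 1.67e4 lux = 0.3749 of I₀.
Need I₂/I₀ = 0.3749, so cos²(θ − 38°) = 0.3749 / 0.5 = 0.7497.
θ − 38° = arccos(√0.7497) = 30.0°, giving θ ≈ 38 + 30.0 = 68.0°.

θ ≈ 68°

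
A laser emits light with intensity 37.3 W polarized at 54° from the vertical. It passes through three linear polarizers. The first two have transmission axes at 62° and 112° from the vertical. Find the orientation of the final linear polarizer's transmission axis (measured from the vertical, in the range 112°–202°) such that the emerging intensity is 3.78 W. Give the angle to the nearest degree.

θ ≈ 172°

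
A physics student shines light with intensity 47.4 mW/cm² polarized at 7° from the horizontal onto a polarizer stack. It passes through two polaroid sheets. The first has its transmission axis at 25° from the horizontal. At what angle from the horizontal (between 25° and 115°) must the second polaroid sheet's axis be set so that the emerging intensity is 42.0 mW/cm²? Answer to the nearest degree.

I₁ = I₀ cos²(25° − 7°) = I₀ cos²(18°) = 0.9045 I₀.
Target fraction: 42.0 / 47.4 mW/cm² = 0.8861 of I₀.
Need I₂/I₀ = 0.8861, so cos²(θ − 25°) = 0.8861 / 0.9045 = 0.9796.
θ − 25° = arccos(√0.9796) = 8.2°, giving θ ≈ 25 + 8.2 = 33.2°.

θ ≈ 33°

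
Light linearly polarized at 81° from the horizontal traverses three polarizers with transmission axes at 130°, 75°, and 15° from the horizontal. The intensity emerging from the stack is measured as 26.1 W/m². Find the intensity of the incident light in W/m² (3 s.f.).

I₀ ≈ 737 W/m²

By Malus's law, I₁ = I₀ cos²(130° − 81°) = I₀ cos²(49°) = 0.4304 I₀.
I₂ = I₁ cos²(75° − 130°) = 0.4304 I₀ · cos²(55°) = 0.1416 I₀.
I₃ = I₂ cos²(15° − 75°) = 0.1416 I₀ · cos²(60°) = 0.0354 I₀.
So 26.1 W/m² = 0.0354 I₀, giving I₀ = 26.1/0.0354 = 737.3 W/m².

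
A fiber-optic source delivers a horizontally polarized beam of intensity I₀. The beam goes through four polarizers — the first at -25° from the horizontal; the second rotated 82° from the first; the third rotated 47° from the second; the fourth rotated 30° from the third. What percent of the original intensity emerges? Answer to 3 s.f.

≈ 0.555%

I₁ = I₀ cos²(-25° − 0°) = I₀ cos²(25°) = 0.8214 I₀.
I₂ = I₁ cos²(82°) = 0.8214 · 0.01937 I₀ = 0.01591 I₀.
I₃ = I₂ cos²(47°) = 0.01591 · 0.4651 I₀ = 0.0074 I₀.
I₄ = I₃ cos²(30°) = 0.0074 · 0.75 I₀ = 0.00555 I₀.
That is 0.555% of the incident intensity.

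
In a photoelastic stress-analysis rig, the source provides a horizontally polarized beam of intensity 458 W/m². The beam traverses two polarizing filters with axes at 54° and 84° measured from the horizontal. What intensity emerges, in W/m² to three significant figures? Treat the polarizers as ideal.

I ≈ 119 W/m²

By Malus's law, I₁ = 458 W/m² · cos²(54°) = 158.2 W/m².
I₂ = I₁ · cos²(30°) = 158.2 · 0.75 = 118.7 W/m².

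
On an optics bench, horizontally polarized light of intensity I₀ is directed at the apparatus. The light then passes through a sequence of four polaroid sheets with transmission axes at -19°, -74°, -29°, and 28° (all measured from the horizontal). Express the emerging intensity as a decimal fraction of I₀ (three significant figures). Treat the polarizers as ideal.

I₁ = I₀ cos²(-19° − 0°) = I₀ cos²(19°) = 0.894 I₀.
I₂ = I₁ cos²(-74° + 19°) = 0.894 I₀ · cos²(55°) = 0.2941 I₀.
I₃ = I₂ cos²(-29° + 74°) = 0.2941 I₀ · cos²(45°) = 0.1471 I₀.
I₄ = I₃ cos²(28° + 29°) = 0.1471 I₀ · cos²(57°) = 0.04362 I₀.
Transmitted fraction = 0.04362.

≈ 0.0436 I₀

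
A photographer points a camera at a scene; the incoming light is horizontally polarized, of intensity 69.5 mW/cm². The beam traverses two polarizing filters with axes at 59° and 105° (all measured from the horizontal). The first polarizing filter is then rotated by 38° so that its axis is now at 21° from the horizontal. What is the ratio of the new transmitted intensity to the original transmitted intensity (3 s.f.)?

Before rotation:
By Malus's law, I₁ = I₀ cos²(59° − 0°) = I₀ cos²(59°) = 0.2653 I₀.
I₂ = I₁ cos²(105° − 59°) = 0.2653 I₀ · cos²(46°) = 0.128 I₀.
After rotation:
I₁ = I₀ cos²(21° − 0°) = I₀ cos²(21°) = 0.8716 I₀.
I₂ = I₁ cos²(105° − 21°) = 0.8716 I₀ · cos²(84°) = 0.009523 I₀.
Ratio = 0.009523 / 0.128 = 0.0744.

I_new/I_old ≈ 0.0744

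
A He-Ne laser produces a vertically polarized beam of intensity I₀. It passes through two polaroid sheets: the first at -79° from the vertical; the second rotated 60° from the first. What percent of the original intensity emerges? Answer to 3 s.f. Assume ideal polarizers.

≈ 0.910%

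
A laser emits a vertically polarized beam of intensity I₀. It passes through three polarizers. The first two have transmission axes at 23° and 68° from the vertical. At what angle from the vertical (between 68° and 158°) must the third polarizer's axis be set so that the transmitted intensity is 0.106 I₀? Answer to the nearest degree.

θ ≈ 128°

I₁ = I₀ cos²(23° − 0°) = I₀ cos²(23°) = 0.8473 I₀.
I₂ = I₁ cos²(68° − 23°) = 0.8473 I₀ · cos²(45°) = 0.4237 I₀.
Need I₃/I₀ = 0.106, so cos²(θ − 68°) = 0.106 / 0.4237 = 0.2502.
θ − 68° = arccos(√0.2502) = 60.0°, giving θ ≈ 68 + 60.0 = 128.0°.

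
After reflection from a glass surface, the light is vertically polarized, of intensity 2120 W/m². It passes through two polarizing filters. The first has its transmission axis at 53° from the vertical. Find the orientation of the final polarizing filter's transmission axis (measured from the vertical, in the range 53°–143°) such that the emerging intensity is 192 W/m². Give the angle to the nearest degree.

θ ≈ 113°

By Malus's law, I₁ = I₀ cos²(53° − 0°) = I₀ cos²(53°) = 0.3622 I₀.
Target fraction: 192 / 2120 W/m² = 0.09057 of I₀.
Need I₂/I₀ = 0.09057, so cos²(θ − 53°) = 0.09057 / 0.3622 = 0.2501.
θ − 53° = arccos(√0.2501) = 60.0°, giving θ ≈ 53 + 60.0 = 113.0°.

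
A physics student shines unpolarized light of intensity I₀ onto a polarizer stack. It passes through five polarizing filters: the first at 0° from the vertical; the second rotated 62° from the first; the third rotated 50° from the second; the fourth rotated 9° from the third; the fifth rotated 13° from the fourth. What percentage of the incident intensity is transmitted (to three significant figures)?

≈ 4.22%

Unpolarized light through the first polarizer → I₁ = ½ I₀, now polarized at 0°.
I₂ = I₁ cos²(62°) = 0.5 · 0.2204 I₀ = 0.1102 I₀.
I₃ = I₂ cos²(50°) = 0.1102 · 0.4132 I₀ = 0.04553 I₀.
I₄ = I₃ cos²(9°) = 0.04553 · 0.9755 I₀ = 0.04442 I₀.
I₅ = I₄ cos²(13°) = 0.04442 · 0.9494 I₀ = 0.04217 I₀.
That is 4.217% of the incident intensity.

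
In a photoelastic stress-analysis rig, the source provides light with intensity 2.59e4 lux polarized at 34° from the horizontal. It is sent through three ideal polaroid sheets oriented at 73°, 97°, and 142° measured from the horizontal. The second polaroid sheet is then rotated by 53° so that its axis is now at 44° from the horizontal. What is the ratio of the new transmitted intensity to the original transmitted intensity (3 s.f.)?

I_new/I_old ≈ 0.0355

Before rotation:
I₁ = I₀ cos²(73° − 34°) = I₀ cos²(39°) = 0.604 I₀.
I₂ = I₁ cos²(97° − 73°) = 0.604 I₀ · cos²(24°) = 0.504 I₀.
I₃ = I₂ cos²(142° − 97°) = 0.504 I₀ · cos²(45°) = 0.252 I₀.
After rotation:
I₁ = I₀ cos²(73° − 34°) = I₀ cos²(39°) = 0.604 I₀.
I₂ = I₁ cos²(44° − 73°) = 0.604 I₀ · cos²(29°) = 0.462 I₀.
Angle between axes 2 and 3: 82°. I₃ = 0.462 I₀ · cos²(82°) = 0.008949 I₀.
Ratio = 0.008949 / 0.252 = 0.03551.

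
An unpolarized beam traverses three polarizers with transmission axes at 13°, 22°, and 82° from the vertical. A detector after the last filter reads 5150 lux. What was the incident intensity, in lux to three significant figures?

I₀ ≈ 4.22e4 lux

Unpolarized light through the first polarizer → I₁ = ½ I₀, now polarized at 13°.
I₂ = I₁ cos²(22° − 13°) = 0.5 I₀ · cos²(9°) = 0.4878 I₀.
I₃ = I₂ cos²(82° − 22°) = 0.4878 I₀ · cos²(60°) = 0.1219 I₀.
So 5150 lux = 0.1219 I₀, giving I₀ = 5150/0.1219 = 4.223e+04 lux.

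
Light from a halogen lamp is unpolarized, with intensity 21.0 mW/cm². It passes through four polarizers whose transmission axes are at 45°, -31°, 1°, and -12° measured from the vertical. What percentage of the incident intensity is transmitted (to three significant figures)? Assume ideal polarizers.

≈ 2.00%

Unpolarized light through the first polarizer → I₁ = 21.0 mW/cm²/2 = 10.5 mW/cm², polarized at 45°.
I₂ = I₁ · cos²(76°) = 10.5 · 0.05853 = 0.6145 mW/cm².
I₃ = I₂ · cos²(32°) = 0.6145 · 0.7192 = 0.442 mW/cm².
I₄ = I₃ · cos²(13°) = 0.442 · 0.9494 = 0.4196 mW/cm².
That is 1.998% of the incident intensity.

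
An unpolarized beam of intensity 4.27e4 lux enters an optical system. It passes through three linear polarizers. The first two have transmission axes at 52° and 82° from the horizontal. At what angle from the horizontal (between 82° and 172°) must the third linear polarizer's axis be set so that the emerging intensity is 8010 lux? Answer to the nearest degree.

θ ≈ 127°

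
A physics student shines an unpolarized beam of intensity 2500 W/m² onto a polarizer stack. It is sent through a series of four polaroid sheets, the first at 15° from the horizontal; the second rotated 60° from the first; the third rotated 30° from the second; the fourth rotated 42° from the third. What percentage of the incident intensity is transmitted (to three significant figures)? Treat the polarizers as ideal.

Unpolarized light through the first polarizer → I₁ = 2500 W/m²/2 = 1250 W/m², polarized at 15°.
I₂ = I₁ · cos²(60°) = 1250 · 0.25 = 312.5 W/m².
I₃ = I₂ · cos²(30°) = 312.5 · 0.75 = 234.4 W/m².
I₄ = I₃ · cos²(42°) = 234.4 · 0.5523 = 129.4 W/m².
That is 5.177% of the incident intensity.

≈ 5.18%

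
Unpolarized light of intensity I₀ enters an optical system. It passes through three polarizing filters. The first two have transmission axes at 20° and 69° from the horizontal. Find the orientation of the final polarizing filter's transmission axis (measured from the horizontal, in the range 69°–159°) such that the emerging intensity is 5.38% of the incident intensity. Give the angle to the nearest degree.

θ ≈ 129°

Unpolarized light through the first polarizer → I₁ = ½ I₀, now polarized at 20°.
I₂ = I₁ cos²(69° − 20°) = 0.5 I₀ · cos²(49°) = 0.2152 I₀.
Need I₃/I₀ = 0.0538, so cos²(θ − 69°) = 0.0538 / 0.2152 = 0.25.
θ − 69° = arccos(√0.25) = 60.0°, giving θ ≈ 69 + 60.0 = 129.0°.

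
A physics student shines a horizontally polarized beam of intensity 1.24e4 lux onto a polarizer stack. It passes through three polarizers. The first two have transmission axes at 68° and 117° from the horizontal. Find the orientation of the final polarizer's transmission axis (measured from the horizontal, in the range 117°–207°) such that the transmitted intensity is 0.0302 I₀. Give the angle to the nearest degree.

I₁ = I₀ cos²(68° − 0°) = I₀ cos²(68°) = 0.1403 I₀.
I₂ = I₁ cos²(117° − 68°) = 0.1403 I₀ · cos²(49°) = 0.0604 I₀.
Need I₃/I₀ = 0.0302, so cos²(θ − 117°) = 0.0302 / 0.0604 = 0.5.
θ − 117° = arccos(√0.5) = 45.0°, giving θ ≈ 117 + 45.0 = 162.0°.

θ ≈ 162°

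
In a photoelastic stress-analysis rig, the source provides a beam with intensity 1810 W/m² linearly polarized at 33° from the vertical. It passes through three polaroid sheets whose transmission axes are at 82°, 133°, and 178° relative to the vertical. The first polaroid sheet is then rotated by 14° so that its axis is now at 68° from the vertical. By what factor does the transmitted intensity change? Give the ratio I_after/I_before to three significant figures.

Before rotation:
I₁ = I₀ cos²(82° − 33°) = I₀ cos²(49°) = 0.4304 I₀.
I₂ = I₁ cos²(133° − 82°) = 0.4304 I₀ · cos²(51°) = 0.1705 I₀.
I₃ = I₂ cos²(178° − 133°) = 0.1705 I₀ · cos²(45°) = 0.08523 I₀.
After rotation:
I₁ = I₀ cos²(68° − 33°) = I₀ cos²(35°) = 0.671 I₀.
I₂ = I₁ cos²(133° − 68°) = 0.671 I₀ · cos²(65°) = 0.1198 I₀.
I₃ = I₂ cos²(178° − 133°) = 0.1198 I₀ · cos²(45°) = 0.05992 I₀.
Ratio = 0.05992 / 0.08523 = 0.7031.

I_new/I_old ≈ 0.703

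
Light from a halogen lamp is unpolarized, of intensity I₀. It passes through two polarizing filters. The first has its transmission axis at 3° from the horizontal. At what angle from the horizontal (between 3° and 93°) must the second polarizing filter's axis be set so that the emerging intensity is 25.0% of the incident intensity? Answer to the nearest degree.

θ ≈ 48°

Unpolarized light through the first polarizer → I₁ = ½ I₀, now polarized at 3°.
Need I₂/I₀ = 0.25, so cos²(θ − 3°) = 0.25 / 0.5 = 0.5.
θ − 3° = arccos(√0.5) = 45.0°, giving θ ≈ 3 + 45.0 = 48.0°.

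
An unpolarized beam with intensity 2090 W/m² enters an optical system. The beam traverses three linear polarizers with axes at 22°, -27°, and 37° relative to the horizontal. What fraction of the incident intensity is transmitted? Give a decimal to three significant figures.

I/I₀ ≈ 0.0414

Unpolarized light through the first polarizer → I₁ = 2090 W/m²/2 = 1045 W/m², polarized at 22°.
I₂ = I₁ · cos²(49°) = 1045 · 0.4304 = 449.8 W/m².
I₃ = I₂ · cos²(64°) = 449.8 · 0.1922 = 86.43 W/m².
Transmitted fraction = 0.04136.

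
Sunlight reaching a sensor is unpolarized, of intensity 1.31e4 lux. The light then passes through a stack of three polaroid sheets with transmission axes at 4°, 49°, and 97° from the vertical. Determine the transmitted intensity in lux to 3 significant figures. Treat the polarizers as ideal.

Unpolarized light through the first polarizer → I₁ = 1.31e4 lux/2 = 6550 lux, polarized at 4°.
I₂ = I₁ · cos²(45°) = 6550 · 0.5 = 3275 lux.
I₃ = I₂ · cos²(48°) = 3275 · 0.4477 = 1466 lux.

I ≈ 1470 lux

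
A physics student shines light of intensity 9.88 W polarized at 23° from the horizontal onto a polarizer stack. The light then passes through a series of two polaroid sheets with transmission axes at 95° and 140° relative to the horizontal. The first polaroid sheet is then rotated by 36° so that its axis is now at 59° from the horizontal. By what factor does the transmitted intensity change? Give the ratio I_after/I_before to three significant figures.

I_new/I_old ≈ 0.335

Before rotation:
I₁ = I₀ cos²(95° − 23°) = I₀ cos²(72°) = 0.09549 I₀.
I₂ = I₁ cos²(140° − 95°) = 0.09549 I₀ · cos²(45°) = 0.04775 I₀.
After rotation:
I₁ = I₀ cos²(59° − 23°) = I₀ cos²(36°) = 0.6545 I₀.
I₂ = I₁ cos²(140° − 59°) = 0.6545 I₀ · cos²(81°) = 0.01602 I₀.
Ratio = 0.01602 / 0.04775 = 0.3355.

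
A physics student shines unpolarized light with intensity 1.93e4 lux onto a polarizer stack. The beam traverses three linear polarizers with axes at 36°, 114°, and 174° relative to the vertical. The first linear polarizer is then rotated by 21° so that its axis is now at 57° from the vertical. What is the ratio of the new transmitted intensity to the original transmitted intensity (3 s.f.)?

I_new/I_old ≈ 6.86

Before rotation:
Unpolarized light through the first polarizer → I₁ = ½ I₀, now polarized at 36°.
I₂ = I₁ cos²(114° − 36°) = 0.5 I₀ · cos²(78°) = 0.02161 I₀.
I₃ = I₂ cos²(174° − 114°) = 0.02161 I₀ · cos²(60°) = 0.005403 I₀.
After rotation:
Unpolarized light through the first polarizer → I₁ = ½ I₀, now polarized at 57°.
I₂ = I₁ cos²(114° − 57°) = 0.5 I₀ · cos²(57°) = 0.1483 I₀.
I₃ = I₂ cos²(174° − 114°) = 0.1483 I₀ · cos²(60°) = 0.03708 I₀.
Ratio = 0.03708 / 0.005403 = 6.862.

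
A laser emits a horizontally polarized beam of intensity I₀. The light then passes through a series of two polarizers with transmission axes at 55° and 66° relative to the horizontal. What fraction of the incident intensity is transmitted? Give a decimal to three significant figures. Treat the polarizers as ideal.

≈ 0.317 I₀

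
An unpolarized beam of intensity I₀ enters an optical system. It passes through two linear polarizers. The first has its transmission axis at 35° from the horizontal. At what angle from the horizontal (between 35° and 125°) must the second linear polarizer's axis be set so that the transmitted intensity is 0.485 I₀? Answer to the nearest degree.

θ ≈ 45°

Unpolarized light through the first polarizer → I₁ = ½ I₀, now polarized at 35°.
Need I₂/I₀ = 0.485, so cos²(θ − 35°) = 0.485 / 0.5 = 0.97.
θ − 35° = arccos(√0.97) = 10.0°, giving θ ≈ 35 + 10.0 = 45.0°.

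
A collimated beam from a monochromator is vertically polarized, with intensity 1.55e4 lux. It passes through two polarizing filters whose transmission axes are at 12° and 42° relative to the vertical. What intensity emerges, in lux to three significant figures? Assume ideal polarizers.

I ≈ 1.11e4 lux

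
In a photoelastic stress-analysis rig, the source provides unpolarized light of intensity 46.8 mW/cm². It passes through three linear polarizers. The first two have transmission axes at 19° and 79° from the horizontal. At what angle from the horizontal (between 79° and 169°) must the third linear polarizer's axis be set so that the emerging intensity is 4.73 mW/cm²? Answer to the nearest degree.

θ ≈ 105°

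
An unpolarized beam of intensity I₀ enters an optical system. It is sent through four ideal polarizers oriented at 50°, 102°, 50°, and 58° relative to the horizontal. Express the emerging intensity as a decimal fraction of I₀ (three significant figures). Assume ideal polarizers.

≈ 0.0704 I₀

Unpolarized light through the first polarizer → I₁ = ½ I₀, now polarized at 50°.
I₂ = I₁ cos²(102° − 50°) = 0.5 I₀ · cos²(52°) = 0.1895 I₀.
I₃ = I₂ cos²(50° − 102°) = 0.1895 I₀ · cos²(52°) = 0.07184 I₀.
I₄ = I₃ cos²(58° − 50°) = 0.07184 I₀ · cos²(8°) = 0.07044 I₀.
Transmitted fraction = 0.07044.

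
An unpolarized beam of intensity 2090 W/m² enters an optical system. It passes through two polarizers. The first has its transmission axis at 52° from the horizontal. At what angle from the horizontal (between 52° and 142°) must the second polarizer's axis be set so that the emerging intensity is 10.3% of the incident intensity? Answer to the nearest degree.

θ ≈ 115°

Unpolarized light through the first polarizer → I₁ = ½ I₀, now polarized at 52°.
Need I₂/I₀ = 0.103, so cos²(θ − 52°) = 0.103 / 0.5 = 0.206.
θ − 52° = arccos(√0.206) = 63.0°, giving θ ≈ 52 + 63.0 = 115.0°.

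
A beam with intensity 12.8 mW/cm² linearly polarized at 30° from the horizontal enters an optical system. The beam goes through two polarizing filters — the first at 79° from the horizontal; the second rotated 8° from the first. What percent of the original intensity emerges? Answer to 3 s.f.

≈ 42.2%

I₁ = 12.8 mW/cm² · cos²(49°) = 5.509 mW/cm².
I₂ = I₁ · cos²(8°) = 5.509 · 0.9806 = 5.403 mW/cm².
That is 42.21% of the incident intensity.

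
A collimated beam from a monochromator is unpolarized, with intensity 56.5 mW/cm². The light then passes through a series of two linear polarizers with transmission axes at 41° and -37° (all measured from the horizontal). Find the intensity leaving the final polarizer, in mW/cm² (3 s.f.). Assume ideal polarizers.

I ≈ 1.22 mW/cm²

Unpolarized light through the first polarizer → I₁ = 56.5 mW/cm²/2 = 28.25 mW/cm², polarized at 41°.
I₂ = I₁ · cos²(78°) = 28.25 · 0.04323 = 1.221 mW/cm².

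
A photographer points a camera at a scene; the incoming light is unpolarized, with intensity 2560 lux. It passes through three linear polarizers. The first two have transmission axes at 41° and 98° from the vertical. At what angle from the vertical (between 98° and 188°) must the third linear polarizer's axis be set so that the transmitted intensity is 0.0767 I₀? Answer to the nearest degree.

θ ≈ 142°

Unpolarized light through the first polarizer → I₁ = ½ I₀, now polarized at 41°.
I₂ = I₁ cos²(98° − 41°) = 0.5 I₀ · cos²(57°) = 0.1483 I₀.
Need I₃/I₀ = 0.0767, so cos²(θ − 98°) = 0.0767 / 0.1483 = 0.5171.
θ − 98° = arccos(√0.5171) = 44.0°, giving θ ≈ 98 + 44.0 = 142.0°.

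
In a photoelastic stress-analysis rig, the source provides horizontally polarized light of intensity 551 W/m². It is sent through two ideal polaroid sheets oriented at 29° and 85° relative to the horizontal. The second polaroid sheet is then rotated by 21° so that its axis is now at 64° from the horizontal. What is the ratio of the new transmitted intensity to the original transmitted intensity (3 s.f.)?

I_new/I_old ≈ 2.15

Before rotation:
I₁ = I₀ cos²(29° − 0°) = I₀ cos²(29°) = 0.765 I₀.
I₂ = I₁ cos²(85° − 29°) = 0.765 I₀ · cos²(56°) = 0.2392 I₀.
After rotation:
I₁ = I₀ cos²(29° − 0°) = I₀ cos²(29°) = 0.765 I₀.
I₂ = I₁ cos²(64° − 29°) = 0.765 I₀ · cos²(35°) = 0.5133 I₀.
Ratio = 0.5133 / 0.2392 = 2.146.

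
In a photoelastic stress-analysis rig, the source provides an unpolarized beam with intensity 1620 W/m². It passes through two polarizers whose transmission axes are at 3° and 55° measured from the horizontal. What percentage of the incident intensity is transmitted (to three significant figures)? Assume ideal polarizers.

≈ 19.0%

Unpolarized light through the first polarizer → I₁ = 1620 W/m²/2 = 810 W/m², polarized at 3°.
I₂ = I₁ · cos²(52°) = 810 · 0.379 = 307 W/m².
That is 18.95% of the incident intensity.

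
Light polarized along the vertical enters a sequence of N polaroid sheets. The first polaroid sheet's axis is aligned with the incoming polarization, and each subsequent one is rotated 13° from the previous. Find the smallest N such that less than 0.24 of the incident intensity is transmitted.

First polarizer is aligned with the polarization: full transmission.
Each further stage multiplies by cos²(13°) = 0.9494.
After N polarizers: T = 0.9494^(N−1). Require T < 0.24 ⇒ N−1 > ln(0.24)/ln(0.9494) = 27.48, so N−1 ≥ 28 and N = 29.
Check: N=29 gives T = 0.2336 < 0.24; N=28 gives T = 0.2461.

N = 29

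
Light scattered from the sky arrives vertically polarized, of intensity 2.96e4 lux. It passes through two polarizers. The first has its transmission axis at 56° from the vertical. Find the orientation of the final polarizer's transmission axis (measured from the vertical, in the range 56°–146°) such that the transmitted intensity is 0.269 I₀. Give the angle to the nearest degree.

θ ≈ 78°

I₁ = I₀ cos²(56° − 0°) = I₀ cos²(56°) = 0.3127 I₀.
Need I₂/I₀ = 0.269, so cos²(θ − 56°) = 0.269 / 0.3127 = 0.8603.
θ − 56° = arccos(√0.8603) = 22.0°, giving θ ≈ 56 + 22.0 = 78.0°.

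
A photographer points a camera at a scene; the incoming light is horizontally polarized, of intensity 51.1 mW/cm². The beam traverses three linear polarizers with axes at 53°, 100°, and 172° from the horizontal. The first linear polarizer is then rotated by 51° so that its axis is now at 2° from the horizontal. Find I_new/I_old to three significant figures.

Before rotation:
I₁ = I₀ cos²(53° − 0°) = I₀ cos²(53°) = 0.3622 I₀.
I₂ = I₁ cos²(100° − 53°) = 0.3622 I₀ · cos²(47°) = 0.1685 I₀.
I₃ = I₂ cos²(172° − 100°) = 0.1685 I₀ · cos²(72°) = 0.01609 I₀.
After rotation:
I₁ = I₀ cos²(2° − 0°) = I₀ cos²(2°) = 0.9988 I₀.
Angle between axes 1 and 2: 82°. I₂ = 0.9988 I₀ · cos²(82°) = 0.01935 I₀.
I₃ = I₂ cos²(172° − 100°) = 0.01935 I₀ · cos²(72°) = 0.001847 I₀.
Ratio = 0.001847 / 0.01609 = 0.1148.

I_new/I_old ≈ 0.115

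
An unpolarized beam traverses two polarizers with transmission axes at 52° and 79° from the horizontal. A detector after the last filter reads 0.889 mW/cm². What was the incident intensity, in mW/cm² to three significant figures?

I₀ ≈ 2.24 mW/cm²

Unpolarized light through the first polarizer → I₁ = ½ I₀, now polarized at 52°.
I₂ = I₁ cos²(79° − 52°) = 0.5 I₀ · cos²(27°) = 0.3969 I₀.
So 0.889 mW/cm² = 0.3969 I₀, giving I₀ = 0.889/0.3969 = 2.24 mW/cm².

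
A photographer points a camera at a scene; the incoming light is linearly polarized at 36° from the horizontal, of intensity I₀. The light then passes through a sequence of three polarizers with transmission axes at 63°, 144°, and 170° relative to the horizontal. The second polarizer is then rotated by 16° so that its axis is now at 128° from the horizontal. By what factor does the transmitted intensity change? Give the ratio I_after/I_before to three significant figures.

Before rotation:
I₁ = I₀ cos²(63° − 36°) = I₀ cos²(27°) = 0.7939 I₀.
I₂ = I₁ cos²(144° − 63°) = 0.7939 I₀ · cos²(81°) = 0.01943 I₀.
I₃ = I₂ cos²(170° − 144°) = 0.01943 I₀ · cos²(26°) = 0.01569 I₀.
After rotation:
I₁ = I₀ cos²(63° − 36°) = I₀ cos²(27°) = 0.7939 I₀.
I₂ = I₁ cos²(128° − 63°) = 0.7939 I₀ · cos²(65°) = 0.1418 I₀.
I₃ = I₂ cos²(170° − 128°) = 0.1418 I₀ · cos²(42°) = 0.07831 I₀.
Ratio = 0.07831 / 0.01569 = 4.99.

I_new/I_old ≈ 4.99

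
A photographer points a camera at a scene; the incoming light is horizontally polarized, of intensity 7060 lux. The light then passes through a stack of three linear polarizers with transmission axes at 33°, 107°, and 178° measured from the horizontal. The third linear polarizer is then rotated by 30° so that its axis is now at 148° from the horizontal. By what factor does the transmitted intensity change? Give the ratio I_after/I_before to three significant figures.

I_new/I_old ≈ 5.37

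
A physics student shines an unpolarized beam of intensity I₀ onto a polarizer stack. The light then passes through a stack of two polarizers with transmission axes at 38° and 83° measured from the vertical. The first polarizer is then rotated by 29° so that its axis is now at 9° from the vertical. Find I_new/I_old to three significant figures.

Before rotation:
Unpolarized light through the first polarizer → I₁ = ½ I₀, now polarized at 38°.
I₂ = I₁ cos²(83° − 38°) = 0.5 I₀ · cos²(45°) = 0.25 I₀.
After rotation:
Unpolarized light through the first polarizer → I₁ = ½ I₀, now polarized at 9°.
I₂ = I₁ cos²(83° − 9°) = 0.5 I₀ · cos²(74°) = 0.03799 I₀.
Ratio = 0.03799 / 0.25 = 0.152.

I_new/I_old ≈ 0.152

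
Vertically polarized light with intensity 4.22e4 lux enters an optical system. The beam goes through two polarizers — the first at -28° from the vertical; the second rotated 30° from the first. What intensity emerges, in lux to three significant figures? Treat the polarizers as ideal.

I ≈ 2.47e4 lux

I₁ = 4.22e4 lux · cos²(28°) = 3.29e+04 lux.
I₂ = I₁ · cos²(30°) = 3.29e+04 · 0.75 = 2.467e+04 lux.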